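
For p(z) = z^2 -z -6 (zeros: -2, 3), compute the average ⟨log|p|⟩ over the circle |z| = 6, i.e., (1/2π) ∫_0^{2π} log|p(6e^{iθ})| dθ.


Zeros: -2, 3; r = 6.
Inside |z| < r: -2, 3. Outside (|z| ≥ r): ∅.
p(0) = -6, so log|p(0)| = log(6) = 1.7918.
Apply Jensen: I(r) = log|p(0)| + Σ_k log(r/|z_k|), summed over zeros inside |z| < r.
  log(r/|z_k|) for z_k = -2: log(6/2) = 1.0986
  log(r/|z_k|) for z_k = 3: log(6/3) = 0.6931
Sum over inside zeros: 1.7918.
I(r) = log|p(0)| + (inside sum) = 1.7918 + 1.7918 = 3.5835.
Closed form (all zeros inside, monic): I(r) = n·log(r) = 2·log(6) = 3.5835. ✓

I(r) ≈ 3.5835.


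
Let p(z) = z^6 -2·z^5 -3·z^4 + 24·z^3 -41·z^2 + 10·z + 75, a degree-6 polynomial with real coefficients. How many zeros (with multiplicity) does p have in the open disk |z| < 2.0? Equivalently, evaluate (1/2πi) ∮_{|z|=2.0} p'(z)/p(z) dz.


The zeros of p are: (1 + 2i), (1 - 2i), -3, -1, (2 + 1i), (2 - 1i).
Their magnitudes are: 2.236, 2.236, 3, 1, 2.236, 2.236.
Zeros with |z| < R = 2.0: -1.
Count = 1.
By the argument principle, (1/2πi) ∮_{|z|=R} p'(z)/p(z) dz equals exactly this count.

Number of zeros inside |z| < 2.0: 1.


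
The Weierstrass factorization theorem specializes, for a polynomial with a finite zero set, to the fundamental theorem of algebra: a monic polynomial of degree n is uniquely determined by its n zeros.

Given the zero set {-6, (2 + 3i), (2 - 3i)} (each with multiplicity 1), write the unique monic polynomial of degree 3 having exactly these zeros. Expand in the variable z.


The polynomial is p(z) = ∏_{α ∈ S} (z − α), where S = {-6, (2 + 3i), (2 - 3i)}.
Expanding the product yields: p(z) = z^3 + 2·z^2 -11·z + 78.
Note conjugate pairs combine to real quadratics: (z − (2+3i))(z − (2−3i)) = z² − 4z + 13.
The resulting polynomial has degree 3 and real coefficients as required.

p(z) = z^3 + 2·z^2 -11·z + 78.


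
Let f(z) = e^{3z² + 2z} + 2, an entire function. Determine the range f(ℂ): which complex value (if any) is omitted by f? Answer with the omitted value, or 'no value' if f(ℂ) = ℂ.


Little Picard bounds the complement of f(ℂ) to at most one point.
The exponent g(z) = 3z² + 2z is a nonconstant polynomial, hence surjective onto ℂ. So e^{g(z)} takes every value in {e^w : w ∈ ℂ} = ℂ ∖ {0}. Adding 2 shifts the range to ℂ ∖ {2}. f omits exactly 2.

Omitted value: 2.


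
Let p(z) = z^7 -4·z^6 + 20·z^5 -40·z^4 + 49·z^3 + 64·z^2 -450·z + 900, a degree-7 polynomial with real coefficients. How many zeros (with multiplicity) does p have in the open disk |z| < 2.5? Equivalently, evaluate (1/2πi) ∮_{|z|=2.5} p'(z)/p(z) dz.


The zeros of p are: -2, (0 + 3i), (0 - 3i), (1 + 3i), (1 - 3i), (2 + 1i), (2 - 1i).
Their magnitudes are: 2, 3, 3, 3.162, 3.162, 2.236, 2.236.
Zeros with |z| < R = 2.5: -2, (2 + 1i), (2 - 1i).
Count = 3.
By the argument principle, (1/2πi) ∮_{|z|=R} p'(z)/p(z) dz equals exactly this count.

Number of zeros inside |z| < 2.5: 3.


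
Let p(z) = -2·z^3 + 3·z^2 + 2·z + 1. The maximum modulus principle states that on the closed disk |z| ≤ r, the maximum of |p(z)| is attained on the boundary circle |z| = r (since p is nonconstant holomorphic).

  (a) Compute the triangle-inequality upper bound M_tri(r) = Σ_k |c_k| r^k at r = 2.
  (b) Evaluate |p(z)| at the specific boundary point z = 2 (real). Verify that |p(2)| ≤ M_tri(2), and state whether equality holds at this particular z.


Coefficients: c_0 = 1, c_1 = 2, c_2 = 3, c_3 = -2. Radius r = 2.
Part (a). Triangle bound: M_tri(r) = Σ_k |c_k| r^k
  = |1|·2^0 + |2|·2^1 + |3|·2^2 + |-2|·2^3
  = 1 + 4 + 12 + 16 = 33.
This bounds M(r) := max_{|z|=r} |p(z)| from above; equality holds iff all terms c_k z^k can be made to align in phase at a single z on |z|=r.
Part (b). At z = 2 (real, on the circle |z| = r):
  p(2) = (1)·2^0 + (2)·2^1 + (3)·2^2 + (-2)·2^3 = 1.
  |p(2)| = 1.
Check: |p(2)| = 1 ≤ 33 = M_tri(2). ✓ Equality does not hold at z = 2 (the coefficients have mixed signs, so the terms do not all align in phase there).

M_tri(2) = 33; |p(2)| = 1; equality at z=2: no.


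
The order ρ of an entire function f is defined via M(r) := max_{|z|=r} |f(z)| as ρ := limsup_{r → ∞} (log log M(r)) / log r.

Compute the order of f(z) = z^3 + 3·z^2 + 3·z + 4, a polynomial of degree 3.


|f(z)| ≤ Σ|c_k|·r^k = O(r^3) as r → ∞. Polynomial growth is O(e^{r^ε}) for every ε > 0 (since r^3/e^{r^ε} → 0), so ρ ≤ ε for all ε > 0, i.e. ρ = 0. Every nonconstant polynomial has order 0.
Therefore ρ = 0.

Order ρ = 0.


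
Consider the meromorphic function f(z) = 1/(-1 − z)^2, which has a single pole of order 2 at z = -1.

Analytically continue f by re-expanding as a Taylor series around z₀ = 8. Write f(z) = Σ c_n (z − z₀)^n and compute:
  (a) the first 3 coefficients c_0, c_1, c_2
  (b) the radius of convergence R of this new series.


Let w = z − z₀, so z = z₀ + w.
Then -1 − z = -1 − (z₀ + w) = (-1 − z₀) − w = -9 − w.
f(z) = 1/(-9 − w)^2 = (1/(-9)^2) · (1 − w/(-9))^{−2}.
By the binomial series (1−u)^{−2} = Σ_{n≥0} C(n+1, 1) u^n for |u|<1, with u = w/(-9):
  c_n = C(n+1, 1) / (-9)^(n+2).
  c_0 = 1/(-9)^2 = 1/81.
  c_1 = 2/(-9)^3 = -2/729.
  c_2 = 3/(-9)^4 = 1/2187.
The series is valid for |w/d| < 1, i.e. |z − z₀| < |d|.
Radius of convergence: R = |-1 − z₀| = |-9| = 9 (distance from z₀ to the singularity z = -1).

c_0 = 1/81, c_1 = -2/729, c_2 = 1/2187; R = 9.


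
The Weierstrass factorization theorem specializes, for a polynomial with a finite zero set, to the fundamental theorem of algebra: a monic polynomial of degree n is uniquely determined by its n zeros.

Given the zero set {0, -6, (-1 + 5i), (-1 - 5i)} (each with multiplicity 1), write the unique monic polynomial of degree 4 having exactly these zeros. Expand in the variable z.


The polynomial is p(z) = ∏_{α ∈ S} (z − α), where S = {0, -6, (-1 + 5i), (-1 - 5i)}.
Expanding the product yields: p(z) = z^4 + 8·z^3 + 38·z^2 + 156·z.
Note conjugate pairs combine to real quadratics: (z − (-1+5i))(z − (-1−5i)) = z² + 2z + 26.
The resulting polynomial has degree 4 and real coefficients as required.

p(z) = z^4 + 8·z^3 + 38·z^2 + 156·z.


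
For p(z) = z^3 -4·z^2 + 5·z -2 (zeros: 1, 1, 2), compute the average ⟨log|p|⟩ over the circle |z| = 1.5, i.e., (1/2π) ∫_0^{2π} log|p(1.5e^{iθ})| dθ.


Zeros: 1, 1, 2; r = 1.5.
Inside |z| < r: 1, 1. Outside (|z| ≥ r): 2.
p(0) = -2, so log|p(0)| = log(2) = 0.6931.
Apply Jensen: I(r) = log|p(0)| + Σ_k log(r/|z_k|), summed over zeros inside |z| < r.
  log(r/|z_k|) for z_k = 1: log(1.5/1) = 0.4055
  log(r/|z_k|) for z_k = 1: log(1.5/1) = 0.4055
  Outside zeros (2) contribute nothing to the Jensen sum.
Sum over inside zeros: 0.8109.
I(r) = log|p(0)| + (inside sum) = 0.6931 + 0.8109 = 1.5041.
Note: since some zeros are outside |z| ≤ r, the simplified n·log(r) form does NOT apply — only the inside zeros contribute.

I(r) ≈ 1.5041.


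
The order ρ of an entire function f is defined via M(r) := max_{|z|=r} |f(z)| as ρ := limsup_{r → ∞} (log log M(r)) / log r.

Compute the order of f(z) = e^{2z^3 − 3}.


|e^{2z^3 − 3}| = e^{Re(2·z^3) + -3} ≤ e^{2|z|^3 + -3} = e^{2r^3 + -3} on |z| = r, so ρ ≤ 3. Choosing z on |z|=r so that 2·z^3 is real positive (always possible by picking arg z appropriately) gives |f(z)| = e^{2r^3 + -3}, matching the bound. The additive constant -3 does not affect log log M(r) ~ 3·log r. Hence ρ = 3.
Therefore ρ = 3.

Order ρ = 3.


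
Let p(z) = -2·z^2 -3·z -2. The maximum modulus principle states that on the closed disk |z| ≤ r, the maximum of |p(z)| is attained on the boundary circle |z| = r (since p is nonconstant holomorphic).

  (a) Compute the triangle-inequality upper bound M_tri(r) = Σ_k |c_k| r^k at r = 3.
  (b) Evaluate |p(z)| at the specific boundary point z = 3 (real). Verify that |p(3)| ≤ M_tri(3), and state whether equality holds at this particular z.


Coefficients: c_0 = -2, c_1 = -3, c_2 = -2. Radius r = 3.
Part (a). Triangle bound: M_tri(r) = Σ_k |c_k| r^k
  = |-2|·3^0 + |-3|·3^1 + |-2|·3^2
  = 2 + 9 + 18 = 29.
This bounds M(r) := max_{|z|=r} |p(z)| from above; equality holds iff all terms c_k z^k can be made to align in phase at a single z on |z|=r.
Part (b). At z = 3 (real, on the circle |z| = r):
  p(3) = (-2)·3^0 + (-3)·3^1 + (-2)·3^2 = -29.
  |p(3)| = 29.
Since all nonzero coefficients share the same sign, |p(3)| = 29 = M_tri(3); the triangle bound is attained at z = 3, so in fact M(r) = 29.

M_tri(3) = 29; |p(3)| = 29; equality at z=3: yes.


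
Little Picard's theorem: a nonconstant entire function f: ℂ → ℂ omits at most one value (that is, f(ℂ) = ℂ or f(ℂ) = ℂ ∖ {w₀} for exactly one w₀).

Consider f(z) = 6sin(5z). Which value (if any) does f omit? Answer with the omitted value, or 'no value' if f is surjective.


Little Picard bounds the complement of f(ℂ) to at most one point.
sin is entire and surjective onto ℂ: for every w ∈ ℂ, sin(ζ) = w has a solution ζ ∈ ℂ (e.g., via the complex inverse arcsin). With ζ = 5z this gives z = ζ/(5). Then 6·sin(5z) takes every value in 6·ℂ = ℂ, and adding 0 is a bijection of ℂ. So f is surjective and omits no value. (Note: only on the real line is sin bounded by [−1, 1].)

Omitted value: no value.


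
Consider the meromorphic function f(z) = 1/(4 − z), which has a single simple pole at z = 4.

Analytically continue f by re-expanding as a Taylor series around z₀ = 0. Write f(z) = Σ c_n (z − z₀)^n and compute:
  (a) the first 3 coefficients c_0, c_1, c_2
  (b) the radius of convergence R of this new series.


Let w = z − z₀, so z = z₀ + w.
Then 4 − z = 4 − (z₀ + w) = (4 − z₀) − w = 4 − w.
f(z) = 1/(4 − w) = (1/(4)) · 1/(1 − w/(4)) = Σ_{n≥0} w^n / (4)^(n+1).
So c_n = 1/(4)^(n+1):
  c_0 = 1/(4)^1 = 1/4.
  c_1 = 1/(4)^2 = 1/16.
  c_2 = 1/(4)^3 = 1/64.
The series is valid for |w/d| < 1, i.e. |z − z₀| < |d|.
Radius of convergence: R = |4 − z₀| = |4| = 4 (distance from z₀ to the singularity z = 4).

c_0 = 1/4, c_1 = 1/16, c_2 = 1/64; R = 4.


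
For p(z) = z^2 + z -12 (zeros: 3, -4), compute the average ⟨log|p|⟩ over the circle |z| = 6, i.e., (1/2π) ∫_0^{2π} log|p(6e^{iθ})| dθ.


Zeros: -4, 3; r = 6.
Inside |z| < r: -4, 3. Outside (|z| ≥ r): ∅.
p(0) = -12, so log|p(0)| = log(12) = 2.4849.
Apply Jensen: I(r) = log|p(0)| + Σ_k log(r/|z_k|), summed over zeros inside |z| < r.
  log(r/|z_k|) for z_k = 3: log(6/3) = 0.6931
  log(r/|z_k|) for z_k = -4: log(6/4) = 0.4055
Sum over inside zeros: 1.0986.
I(r) = log|p(0)| + (inside sum) = 2.4849 + 1.0986 = 3.5835.
Closed form (all zeros inside, monic): I(r) = n·log(r) = 2·log(6) = 3.5835. ✓

I(r) ≈ 3.5835.


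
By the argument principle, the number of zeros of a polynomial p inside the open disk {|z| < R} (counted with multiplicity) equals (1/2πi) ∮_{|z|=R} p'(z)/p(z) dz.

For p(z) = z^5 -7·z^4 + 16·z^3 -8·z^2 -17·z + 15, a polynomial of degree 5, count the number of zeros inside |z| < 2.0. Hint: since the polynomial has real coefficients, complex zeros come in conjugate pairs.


The zeros of p are: -1, (2 + 1i), (2 - 1i), 1, 3.
Their magnitudes are: 1, 2.236, 2.236, 1, 3.
Zeros with |z| < R = 2.0: -1, 1.
Count = 2.
By the argument principle, (1/2πi) ∮_{|z|=R} p'(z)/p(z) dz equals exactly this count.

Number of zeros inside |z| < 2.0: 2.


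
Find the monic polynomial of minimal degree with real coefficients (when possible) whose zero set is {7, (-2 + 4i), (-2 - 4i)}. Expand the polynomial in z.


The polynomial is p(z) = ∏_{α ∈ S} (z − α), where S = {7, (-2 + 4i), (-2 - 4i)}.
Expanding the product yields: p(z) = z^3 -3·z^2 -8·z -140.
Note conjugate pairs combine to real quadratics: (z − (-2+4i))(z − (-2−4i)) = z² + 4z + 20.
The resulting polynomial has degree 3 and real coefficients as required.

p(z) = z^3 -3·z^2 -8·z -140.


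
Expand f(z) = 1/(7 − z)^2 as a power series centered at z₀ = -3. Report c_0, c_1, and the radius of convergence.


Let w = z − z₀, so z = z₀ + w.
Then 7 − z = 7 − (z₀ + w) = (7 − z₀) − w = 10 − w.
f(z) = 1/(10 − w)^2 = (1/(10)^2) · (1 − w/(10))^{−2}.
By the binomial series (1−u)^{−2} = Σ_{n≥0} C(n+1, 1) u^n for |u|<1, with u = w/(10):
  c_n = C(n+1, 1) / (10)^(n+2).
  c_0 = 1/(10)^2 = 1/100.
  c_1 = 2/(10)^3 = 1/500.
The series is valid for |w/d| < 1, i.e. |z − z₀| < |d|.
Radius of convergence: R = |7 − z₀| = |10| = 10 (distance from z₀ to the singularity z = 7).

c_0 = 1/100, c_1 = 1/500; R = 10.


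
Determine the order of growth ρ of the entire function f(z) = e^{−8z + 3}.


|e^{−8z + 3}| = e^{Re(-8·z) + 3} ≤ e^{8|z|^1 + 3} = e^{8r^1 + 3} on |z| = r, so ρ ≤ 1. Choosing z on |z|=r so that -8·z is real positive (always possible by picking arg z appropriately) gives |f(z)| = e^{8r^1 + 3}, matching the bound. The additive constant 3 does not affect log log M(r) ~ 1·log r. Hence ρ = 1.
Therefore ρ = 1.

Order ρ = 1.


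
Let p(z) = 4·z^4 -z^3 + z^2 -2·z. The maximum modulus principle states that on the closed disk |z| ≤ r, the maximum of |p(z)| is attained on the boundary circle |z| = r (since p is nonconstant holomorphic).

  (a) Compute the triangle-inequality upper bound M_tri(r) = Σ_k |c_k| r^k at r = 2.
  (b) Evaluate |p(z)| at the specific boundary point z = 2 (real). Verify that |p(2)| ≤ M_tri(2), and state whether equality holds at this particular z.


Coefficients: c_0 = 0, c_1 = -2, c_2 = 1, c_3 = -1, c_4 = 4. Radius r = 2.
Part (a). Triangle bound: M_tri(r) = Σ_k |c_k| r^k
  = |0|·2^0 + |-2|·2^1 + |1|·2^2 + |-1|·2^3 + |4|·2^4
  = 0 + 4 + 4 + 8 + 64 = 80.
This bounds M(r) := max_{|z|=r} |p(z)| from above; equality holds iff all terms c_k z^k can be made to align in phase at a single z on |z|=r.
Part (b). At z = 2 (real, on the circle |z| = r):
  p(2) = (0)·2^0 + (-2)·2^1 + (1)·2^2 + (-1)·2^3 + (4)·2^4 = 56.
  |p(2)| = 56.
Check: |p(2)| = 56 ≤ 80 = M_tri(2). ✓ Equality does not hold at z = 2 (the coefficients have mixed signs, so the terms do not all align in phase there).

M_tri(2) = 80; |p(2)| = 56; equality at z=2: no.


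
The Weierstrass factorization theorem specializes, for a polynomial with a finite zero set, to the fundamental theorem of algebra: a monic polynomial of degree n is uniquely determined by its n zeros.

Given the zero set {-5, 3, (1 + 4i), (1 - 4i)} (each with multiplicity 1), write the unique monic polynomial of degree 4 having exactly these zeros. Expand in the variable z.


The polynomial is p(z) = ∏_{α ∈ S} (z − α), where S = {-5, 3, (1 + 4i), (1 - 4i)}.
Expanding the product yields: p(z) = z^4 -2·z^2 + 64·z -255.
Note conjugate pairs combine to real quadratics: (z − (1+4i))(z − (1−4i)) = z² − 2z + 17.
The resulting polynomial has degree 4 and real coefficients as required.

p(z) = z^4 -2·z^2 + 64·z -255.


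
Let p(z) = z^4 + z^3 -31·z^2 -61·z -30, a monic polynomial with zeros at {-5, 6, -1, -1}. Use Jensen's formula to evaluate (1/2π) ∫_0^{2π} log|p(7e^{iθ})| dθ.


Zeros: -5, -1, -1, 6; r = 7.
Inside |z| < r: -5, -1, -1, 6. Outside (|z| ≥ r): ∅.
p(0) = -30, so log|p(0)| = log(30) = 3.4012.
Apply Jensen: I(r) = log|p(0)| + Σ_k log(r/|z_k|), summed over zeros inside |z| < r.
  log(r/|z_k|) for z_k = -5: log(7/5) = 0.3365
  log(r/|z_k|) for z_k = 6: log(7/6) = 0.1542
  log(r/|z_k|) for z_k = -1: log(7/1) = 1.9459
  log(r/|z_k|) for z_k = -1: log(7/1) = 1.9459
Sum over inside zeros: 4.3824.
I(r) = log|p(0)| + (inside sum) = 3.4012 + 4.3824 = 7.7836.
Closed form (all zeros inside, monic): I(r) = n·log(r) = 4·log(7) = 7.7836. ✓

I(r) ≈ 7.7836.


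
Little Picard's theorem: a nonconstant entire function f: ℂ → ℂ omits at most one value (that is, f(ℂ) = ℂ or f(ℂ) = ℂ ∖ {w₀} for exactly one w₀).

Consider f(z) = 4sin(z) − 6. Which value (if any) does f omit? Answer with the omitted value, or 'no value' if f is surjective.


Little Picard bounds the complement of f(ℂ) to at most one point.
sin is entire and surjective onto ℂ: for every w ∈ ℂ, sin(ζ) = w has a solution ζ ∈ ℂ (e.g., via the complex inverse arcsin). With ζ = z this gives z = ζ/(1). Then 4·sin(z) takes every value in 4·ℂ = ℂ, and adding -6 is a bijection of ℂ. So f is surjective and omits no value. (Note: only on the real line is sin bounded by [−1, 1].)

Omitted value: no value.


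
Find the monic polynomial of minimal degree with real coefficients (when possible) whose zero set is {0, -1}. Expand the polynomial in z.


The polynomial is p(z) = ∏_{α ∈ S} (z − α), where S = {0, -1}.
Expanding the product yields: p(z) = z^2 + z.
The resulting polynomial has degree 2 and real coefficients as required.

p(z) = z^2 + z.


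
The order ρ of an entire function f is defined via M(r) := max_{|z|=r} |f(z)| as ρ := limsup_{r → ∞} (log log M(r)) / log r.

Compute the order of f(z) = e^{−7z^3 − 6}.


|e^{−7z^3 − 6}| = e^{Re(-7·z^3) + -6} ≤ e^{7|z|^3 + -6} = e^{7r^3 + -6} on |z| = r, so ρ ≤ 3. Choosing z on |z|=r so that -7·z^3 is real positive (always possible by picking arg z appropriately) gives |f(z)| = e^{7r^3 + -6}, matching the bound. The additive constant -6 does not affect log log M(r) ~ 3·log r. Hence ρ = 3.
Therefore ρ = 3.

Order ρ = 3.


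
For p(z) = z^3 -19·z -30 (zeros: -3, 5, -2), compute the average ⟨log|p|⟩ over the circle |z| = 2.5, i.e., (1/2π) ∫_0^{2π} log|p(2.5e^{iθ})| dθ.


Zeros: -3, -2, 5; r = 2.5.
Inside |z| < r: -2. Outside (|z| ≥ r): -3, 5.
p(0) = -30, so log|p(0)| = log(30) = 3.4012.
Apply Jensen: I(r) = log|p(0)| + Σ_k log(r/|z_k|), summed over zeros inside |z| < r.
  log(r/|z_k|) for z_k = -2: log(2.5/2) = 0.2231
  Outside zeros (-3, 5) contribute nothing to the Jensen sum.
Sum over inside zeros: 0.2231.
I(r) = log|p(0)| + (inside sum) = 3.4012 + 0.2231 = 3.6243.
Note: since some zeros are outside |z| ≤ r, the simplified n·log(r) form does NOT apply — only the inside zeros contribute.

I(r) ≈ 3.6243.


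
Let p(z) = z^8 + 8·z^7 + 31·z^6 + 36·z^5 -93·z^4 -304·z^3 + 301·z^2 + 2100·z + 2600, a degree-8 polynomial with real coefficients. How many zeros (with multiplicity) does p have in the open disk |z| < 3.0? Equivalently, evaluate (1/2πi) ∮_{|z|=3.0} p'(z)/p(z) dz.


The zeros of p are: (-2 + 2i), (-2 - 2i), (2 + 1i), (2 - 1i), (-2 + 1i), (-2 - 1i), (-2 + 3i), (-2 - 3i).
Their magnitudes are: 2.828, 2.828, 2.236, 2.236, 2.236, 2.236, 3.606, 3.606.
Zeros with |z| < R = 3.0: (-2 + 2i), (-2 - 2i), (2 + 1i), (2 - 1i), (-2 + 1i), (-2 - 1i).
Count = 6.
By the argument principle, (1/2πi) ∮_{|z|=R} p'(z)/p(z) dz equals exactly this count.

Number of zeros inside |z| < 3.0: 6.


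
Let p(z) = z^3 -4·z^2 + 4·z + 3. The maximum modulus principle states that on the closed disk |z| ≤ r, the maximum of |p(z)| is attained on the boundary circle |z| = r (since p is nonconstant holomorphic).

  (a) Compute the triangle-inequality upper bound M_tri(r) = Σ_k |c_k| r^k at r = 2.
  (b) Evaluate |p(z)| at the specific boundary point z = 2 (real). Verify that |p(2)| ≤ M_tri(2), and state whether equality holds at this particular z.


Coefficients: c_0 = 3, c_1 = 4, c_2 = -4, c_3 = 1. Radius r = 2.
Part (a). Triangle bound: M_tri(r) = Σ_k |c_k| r^k
  = |3|·2^0 + |4|·2^1 + |-4|·2^2 + |1|·2^3
  = 3 + 8 + 16 + 8 = 35.
This bounds M(r) := max_{|z|=r} |p(z)| from above; equality holds iff all terms c_k z^k can be made to align in phase at a single z on |z|=r.
Part (b). At z = 2 (real, on the circle |z| = r):
  p(2) = (3)·2^0 + (4)·2^1 + (-4)·2^2 + (1)·2^3 = 3.
  |p(2)| = 3.
Check: |p(2)| = 3 ≤ 35 = M_tri(2). ✓ Equality does not hold at z = 2 (the coefficients have mixed signs, so the terms do not all align in phase there).

M_tri(2) = 35; |p(2)| = 3; equality at z=2: no.


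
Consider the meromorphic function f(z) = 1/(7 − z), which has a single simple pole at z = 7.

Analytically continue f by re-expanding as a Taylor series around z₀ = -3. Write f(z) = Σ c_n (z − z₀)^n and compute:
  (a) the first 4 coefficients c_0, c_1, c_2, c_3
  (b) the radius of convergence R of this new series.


Let w = z − z₀, so z = z₀ + w.
Then 7 − z = 7 − (z₀ + w) = (7 − z₀) − w = 10 − w.
f(z) = 1/(10 − w) = (1/(10)) · 1/(1 − w/(10)) = Σ_{n≥0} w^n / (10)^(n+1).
So c_n = 1/(10)^(n+1):
  c_0 = 1/(10)^1 = 1/10.
  c_1 = 1/(10)^2 = 1/100.
  c_2 = 1/(10)^3 = 1/1000.
  c_3 = 1/(10)^4 = 1/10000.
The series is valid for |w/d| < 1, i.e. |z − z₀| < |d|.
Radius of convergence: R = |7 − z₀| = |10| = 10 (distance from z₀ to the singularity z = 7).

c_0 = 1/10, c_1 = 1/100, c_2 = 1/1000, c_3 = 1/10000; R = 10.


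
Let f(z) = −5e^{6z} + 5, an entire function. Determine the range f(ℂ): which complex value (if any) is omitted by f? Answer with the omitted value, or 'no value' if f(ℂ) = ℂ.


Little Picard bounds the complement of f(ℂ) to at most one point.
e^{6z} is never zero on ℂ, so -5·e^{6z} takes every value in ℂ ∖ {0}. Adding 5 shifts the range to ℂ ∖ {5}. Thus f omits exactly the value 5.

Omitted value: 5.


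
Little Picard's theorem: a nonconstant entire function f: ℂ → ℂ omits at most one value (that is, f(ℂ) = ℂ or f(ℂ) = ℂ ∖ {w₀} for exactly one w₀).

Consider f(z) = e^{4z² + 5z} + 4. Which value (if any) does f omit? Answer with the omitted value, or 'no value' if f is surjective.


Little Picard bounds the complement of f(ℂ) to at most one point.
The exponent g(z) = 4z² + 5z is a nonconstant polynomial, hence surjective onto ℂ. So e^{g(z)} takes every value in {e^w : w ∈ ℂ} = ℂ ∖ {0}. Adding 4 shifts the range to ℂ ∖ {4}. f omits exactly 4.

Omitted value: 4.


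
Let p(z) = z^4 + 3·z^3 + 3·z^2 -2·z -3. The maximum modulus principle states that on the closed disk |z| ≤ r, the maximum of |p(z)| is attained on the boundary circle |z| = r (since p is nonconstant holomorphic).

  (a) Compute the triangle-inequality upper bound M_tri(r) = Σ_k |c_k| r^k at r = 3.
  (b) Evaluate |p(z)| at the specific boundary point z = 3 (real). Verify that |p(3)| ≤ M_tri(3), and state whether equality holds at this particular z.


Coefficients: c_0 = -3, c_1 = -2, c_2 = 3, c_3 = 3, c_4 = 1. Radius r = 3.
Part (a). Triangle bound: M_tri(r) = Σ_k |c_k| r^k
  = |-3|·3^0 + |-2|·3^1 + |3|·3^2 + |3|·3^3 + |1|·3^4
  = 3 + 6 + 27 + 81 + 81 = 198.
This bounds M(r) := max_{|z|=r} |p(z)| from above; equality holds iff all terms c_k z^k can be made to align in phase at a single z on |z|=r.
Part (b). At z = 3 (real, on the circle |z| = r):
  p(3) = (-3)·3^0 + (-2)·3^1 + (3)·3^2 + (3)·3^3 + (1)·3^4 = 180.
  |p(3)| = 180.
Check: |p(3)| = 180 ≤ 198 = M_tri(3). ✓ Equality does not hold at z = 3 (the coefficients have mixed signs, so the terms do not all align in phase there).

M_tri(3) = 198; |p(3)| = 180; equality at z=3: no.


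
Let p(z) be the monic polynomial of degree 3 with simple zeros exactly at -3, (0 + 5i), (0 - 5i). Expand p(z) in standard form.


The polynomial is p(z) = ∏_{α ∈ S} (z − α), where S = {-3, (0 + 5i), (0 - 5i)}.
Expanding the product yields: p(z) = z^3 + 3·z^2 + 25·z + 75.
Note conjugate pairs combine to real quadratics: (z − (0+5i))(z − (0−5i)) = z² + 25.
The resulting polynomial has degree 3 and real coefficients as required.

p(z) = z^3 + 3·z^2 + 25·z + 75.


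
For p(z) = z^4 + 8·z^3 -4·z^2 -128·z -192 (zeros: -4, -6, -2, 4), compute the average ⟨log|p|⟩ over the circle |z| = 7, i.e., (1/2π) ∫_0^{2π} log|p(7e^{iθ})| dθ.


Zeros: -6, -4, -2, 4; r = 7.
Inside |z| < r: -6, -4, -2, 4. Outside (|z| ≥ r): ∅.
p(0) = -192, so log|p(0)| = log(192) = 5.2575.
Apply Jensen: I(r) = log|p(0)| + Σ_k log(r/|z_k|), summed over zeros inside |z| < r.
  log(r/|z_k|) for z_k = -4: log(7/4) = 0.5596
  log(r/|z_k|) for z_k = -6: log(7/6) = 0.1542
  log(r/|z_k|) for z_k = -2: log(7/2) = 1.2528
  log(r/|z_k|) for z_k = 4: log(7/4) = 0.5596
Sum over inside zeros: 2.5261.
I(r) = log|p(0)| + (inside sum) = 5.2575 + 2.5261 = 7.7836.
Closed form (all zeros inside, monic): I(r) = n·log(r) = 4·log(7) = 7.7836. ✓

I(r) ≈ 7.7836.


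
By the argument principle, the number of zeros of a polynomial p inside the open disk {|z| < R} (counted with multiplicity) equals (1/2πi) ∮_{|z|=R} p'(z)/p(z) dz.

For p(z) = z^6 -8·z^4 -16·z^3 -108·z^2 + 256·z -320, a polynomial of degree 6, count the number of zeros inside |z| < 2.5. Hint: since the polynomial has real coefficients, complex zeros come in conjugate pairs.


The zeros of p are: 4, -4, (1 + 1i), (1 - 1i), (-1 + 3i), (-1 - 3i).
Their magnitudes are: 4, 4, 1.414, 1.414, 3.162, 3.162.
Zeros with |z| < R = 2.5: (1 + 1i), (1 - 1i).
Count = 2.
By the argument principle, (1/2πi) ∮_{|z|=R} p'(z)/p(z) dz equals exactly this count.

Number of zeros inside |z| < 2.5: 2.


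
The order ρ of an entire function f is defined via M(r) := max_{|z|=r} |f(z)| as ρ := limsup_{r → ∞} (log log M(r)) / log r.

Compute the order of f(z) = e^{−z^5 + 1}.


|e^{−z^5 + 1}| = e^{Re(-1·z^5) + 1} ≤ e^{1|z|^5 + 1} = e^{1r^5 + 1} on |z| = r, so ρ ≤ 5. Choosing z on |z|=r so that -1·z^5 is real positive (always possible by picking arg z appropriately) gives |f(z)| = e^{1r^5 + 1}, matching the bound. The additive constant 1 does not affect log log M(r) ~ 5·log r. Hence ρ = 5.
Therefore ρ = 5.

Order ρ = 5.


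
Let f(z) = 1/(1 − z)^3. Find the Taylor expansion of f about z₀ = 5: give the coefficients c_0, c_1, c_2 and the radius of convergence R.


Let w = z − z₀, so z = z₀ + w.
Then 1 − z = 1 − (z₀ + w) = (1 − z₀) − w = -4 − w.
f(z) = 1/(-4 − w)^3 = (1/(-4)^3) · (1 − w/(-4))^{−3}.
By the binomial series (1−u)^{−3} = Σ_{n≥0} C(n+2, 2) u^n for |u|<1, with u = w/(-4):
  c_n = C(n+2, 2) / (-4)^(n+3).
  c_0 = 1/(-4)^3 = -1/64.
  c_1 = 3/(-4)^4 = 3/256.
  c_2 = 6/(-4)^5 = -3/512.
The series is valid for |w/d| < 1, i.e. |z − z₀| < |d|.
Radius of convergence: R = |1 − z₀| = |-4| = 4 (distance from z₀ to the singularity z = 1).

c_0 = -1/64, c_1 = 3/256, c_2 = -3/512; R = 4.


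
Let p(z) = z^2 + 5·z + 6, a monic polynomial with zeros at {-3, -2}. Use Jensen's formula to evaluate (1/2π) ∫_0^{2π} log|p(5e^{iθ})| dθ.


Zeros: -3, -2; r = 5.
Inside |z| < r: -3, -2. Outside (|z| ≥ r): ∅.
p(0) = 6, so log|p(0)| = log(6) = 1.7918.
Apply Jensen: I(r) = log|p(0)| + Σ_k log(r/|z_k|), summed over zeros inside |z| < r.
  log(r/|z_k|) for z_k = -3: log(5/3) = 0.5108
  log(r/|z_k|) for z_k = -2: log(5/2) = 0.9163
Sum over inside zeros: 1.4271.
I(r) = log|p(0)| + (inside sum) = 1.7918 + 1.4271 = 3.2189.
Closed form (all zeros inside, monic): I(r) = n·log(r) = 2·log(5) = 3.2189. ✓

I(r) ≈ 3.2189.


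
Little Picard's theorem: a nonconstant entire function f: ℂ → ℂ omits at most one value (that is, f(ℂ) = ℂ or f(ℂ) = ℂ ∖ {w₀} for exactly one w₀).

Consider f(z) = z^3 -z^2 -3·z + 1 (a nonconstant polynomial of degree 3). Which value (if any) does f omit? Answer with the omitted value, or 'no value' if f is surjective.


Little Picard bounds the complement of f(ℂ) to at most one point.
For every w ∈ ℂ, the equation p(z) − w = 0 is a nonconstant polynomial in z and hence has at least one root by the fundamental theorem of algebra. So p is surjective onto ℂ, omitting no value.

Omitted value: no value.


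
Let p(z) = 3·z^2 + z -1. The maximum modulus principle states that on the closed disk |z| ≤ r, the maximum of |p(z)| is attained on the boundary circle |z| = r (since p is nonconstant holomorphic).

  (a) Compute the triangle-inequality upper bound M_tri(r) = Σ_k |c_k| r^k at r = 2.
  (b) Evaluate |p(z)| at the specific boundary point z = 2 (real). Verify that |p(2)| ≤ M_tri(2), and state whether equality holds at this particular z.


Coefficients: c_0 = -1, c_1 = 1, c_2 = 3. Radius r = 2.
Part (a). Triangle bound: M_tri(r) = Σ_k |c_k| r^k
  = |-1|·2^0 + |1|·2^1 + |3|·2^2
  = 1 + 2 + 12 = 15.
This bounds M(r) := max_{|z|=r} |p(z)| from above; equality holds iff all terms c_k z^k can be made to align in phase at a single z on |z|=r.
Part (b). At z = 2 (real, on the circle |z| = r):
  p(2) = (-1)·2^0 + (1)·2^1 + (3)·2^2 = 13.
  |p(2)| = 13.
Check: |p(2)| = 13 ≤ 15 = M_tri(2). ✓ Equality does not hold at z = 2 (the coefficients have mixed signs, so the terms do not all align in phase there).

M_tri(2) = 15; |p(2)| = 13; equality at z=2: no.


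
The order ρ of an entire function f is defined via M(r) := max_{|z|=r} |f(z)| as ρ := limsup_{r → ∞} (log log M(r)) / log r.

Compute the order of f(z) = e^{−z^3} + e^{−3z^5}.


Each summand is entire of order 3 and 5 respectively (as in the single-exponential case). The order of a sum is at most the max of the orders, so ρ ≤ 5. For the lower bound: on |z|=r choose arg z so that -3z^5 is real positive; then |e^{-3z^5}| = e^{3r^5} while |e^{-1z^3}| ≤ e^{1r^3} = o(e^{3r^5}). So |f| ≥ e^{3r^5}(1 − o(1)) and ρ ≥ 5. Hence ρ = max(3, 5) = 5.
Therefore ρ = 5.

Order ρ = 5.


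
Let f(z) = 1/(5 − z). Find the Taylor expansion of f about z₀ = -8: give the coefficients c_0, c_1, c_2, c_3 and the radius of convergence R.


Let w = z − z₀, so z = z₀ + w.
Then 5 − z = 5 − (z₀ + w) = (5 − z₀) − w = 13 − w.
f(z) = 1/(13 − w) = (1/(13)) · 1/(1 − w/(13)) = Σ_{n≥0} w^n / (13)^(n+1).
So c_n = 1/(13)^(n+1):
  c_0 = 1/(13)^1 = 1/13.
  c_1 = 1/(13)^2 = 1/169.
  c_2 = 1/(13)^3 = 1/2197.
  c_3 = 1/(13)^4 = 1/28561.
The series is valid for |w/d| < 1, i.e. |z − z₀| < |d|.
Radius of convergence: R = |5 − z₀| = |13| = 13 (distance from z₀ to the singularity z = 5).

c_0 = 1/13, c_1 = 1/169, c_2 = 1/2197, c_3 = 1/28561; R = 13.


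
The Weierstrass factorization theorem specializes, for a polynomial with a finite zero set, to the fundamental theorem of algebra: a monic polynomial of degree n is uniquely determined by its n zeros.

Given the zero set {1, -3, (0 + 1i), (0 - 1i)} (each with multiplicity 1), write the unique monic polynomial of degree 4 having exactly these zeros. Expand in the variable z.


The polynomial is p(z) = ∏_{α ∈ S} (z − α), where S = {1, -3, (0 + 1i), (0 - 1i)}.
Expanding the product yields: p(z) = z^4 + 2·z^3 -2·z^2 + 2·z -3.
Note conjugate pairs combine to real quadratics: (z − (0+1i))(z − (0−1i)) = z² + 1.
The resulting polynomial has degree 4 and real coefficients as required.

p(z) = z^4 + 2·z^3 -2·z^2 + 2·z -3.


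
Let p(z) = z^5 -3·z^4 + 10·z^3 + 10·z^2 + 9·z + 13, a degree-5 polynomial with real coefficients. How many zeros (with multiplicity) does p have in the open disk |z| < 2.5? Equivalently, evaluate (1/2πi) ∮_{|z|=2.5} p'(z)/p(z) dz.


The zeros of p are: (2 + 3i), (2 - 3i), -1, (0 + 1i), (0 - 1i).
Their magnitudes are: 3.606, 3.606, 1, 1, 1.
Zeros with |z| < R = 2.5: -1, (0 + 1i), (0 - 1i).
Count = 3.
By the argument principle, (1/2πi) ∮_{|z|=R} p'(z)/p(z) dz equals exactly this count.

Number of zeros inside |z| < 2.5: 3.


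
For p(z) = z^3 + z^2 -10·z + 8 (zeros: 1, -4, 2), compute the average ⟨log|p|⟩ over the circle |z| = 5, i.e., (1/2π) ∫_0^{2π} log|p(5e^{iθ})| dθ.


Zeros: -4, 1, 2; r = 5.
Inside |z| < r: -4, 1, 2. Outside (|z| ≥ r): ∅.
p(0) = 8, so log|p(0)| = log(8) = 2.0794.
Apply Jensen: I(r) = log|p(0)| + Σ_k log(r/|z_k|), summed over zeros inside |z| < r.
  log(r/|z_k|) for z_k = 1: log(5/1) = 1.6094
  log(r/|z_k|) for z_k = -4: log(5/4) = 0.2231
  log(r/|z_k|) for z_k = 2: log(5/2) = 0.9163
Sum over inside zeros: 2.7489.
I(r) = log|p(0)| + (inside sum) = 2.0794 + 2.7489 = 4.8283.
Closed form (all zeros inside, monic): I(r) = n·log(r) = 3·log(5) = 4.8283. ✓

I(r) ≈ 4.8283.


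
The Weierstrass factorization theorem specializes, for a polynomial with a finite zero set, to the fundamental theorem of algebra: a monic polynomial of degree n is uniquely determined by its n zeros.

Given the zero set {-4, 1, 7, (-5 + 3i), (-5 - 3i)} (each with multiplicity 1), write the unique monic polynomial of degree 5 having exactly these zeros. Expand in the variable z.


The polynomial is p(z) = ∏_{α ∈ S} (z − α), where S = {-4, 1, 7, (-5 + 3i), (-5 - 3i)}.
Expanding the product yields: p(z) = z^5 + 6·z^4 -31·z^3 -358·z^2 -570·z + 952.
Note conjugate pairs combine to real quadratics: (z − (-5+3i))(z − (-5−3i)) = z² + 10z + 34.
The resulting polynomial has degree 5 and real coefficients as required.

p(z) = z^5 + 6·z^4 -31·z^3 -358·z^2 -570·z + 952.


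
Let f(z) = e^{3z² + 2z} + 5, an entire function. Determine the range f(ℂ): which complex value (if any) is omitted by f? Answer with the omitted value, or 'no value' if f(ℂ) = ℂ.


Little Picard bounds the complement of f(ℂ) to at most one point.
The exponent g(z) = 3z² + 2z is a nonconstant polynomial, hence surjective onto ℂ. So e^{g(z)} takes every value in {e^w : w ∈ ℂ} = ℂ ∖ {0}. Adding 5 shifts the range to ℂ ∖ {5}. f omits exactly 5.

Omitted value: 5.


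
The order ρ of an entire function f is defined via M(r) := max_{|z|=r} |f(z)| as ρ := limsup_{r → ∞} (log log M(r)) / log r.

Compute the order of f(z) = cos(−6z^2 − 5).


Write cos(w) = (e^{iw} ± e^{−iw})/(2 or 2i), so |cos(w)| ≤ e^{|w|}. With w = −6z^2 − 5, |w| ≤ 6r^2 + 5 on |z|=r, giving M(r) ≤ e^{6r^2 + 5} and ρ ≤ 2. For the lower bound, choose z on |z|=r with -6z^2 purely imaginary of modulus 6r^2; then |cos(−6z^2 − 5)| grows like e^{6r^2}/2, so ρ ≥ 2. Hence ρ = 2.
Therefore ρ = 2.

Order ρ = 2.


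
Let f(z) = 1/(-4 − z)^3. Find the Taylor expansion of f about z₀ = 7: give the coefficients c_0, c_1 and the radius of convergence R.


Let w = z − z₀, so z = z₀ + w.
Then -4 − z = -4 − (z₀ + w) = (-4 − z₀) − w = -11 − w.
f(z) = 1/(-11 − w)^3 = (1/(-11)^3) · (1 − w/(-11))^{−3}.
By the binomial series (1−u)^{−3} = Σ_{n≥0} C(n+2, 2) u^n for |u|<1, with u = w/(-11):
  c_n = C(n+2, 2) / (-11)^(n+3).
  c_0 = 1/(-11)^3 = -1/1331.
  c_1 = 3/(-11)^4 = 3/14641.
The series is valid for |w/d| < 1, i.e. |z − z₀| < |d|.
Radius of convergence: R = |-4 − z₀| = |-11| = 11 (distance from z₀ to the singularity z = -4).

c_0 = -1/1331, c_1 = 3/14641; R = 11.


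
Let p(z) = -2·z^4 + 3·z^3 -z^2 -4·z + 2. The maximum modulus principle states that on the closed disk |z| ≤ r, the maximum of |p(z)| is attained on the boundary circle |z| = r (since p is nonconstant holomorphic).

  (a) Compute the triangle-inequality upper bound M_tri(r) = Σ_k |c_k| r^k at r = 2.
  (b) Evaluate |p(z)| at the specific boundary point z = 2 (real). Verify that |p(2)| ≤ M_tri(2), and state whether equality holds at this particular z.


Coefficients: c_0 = 2, c_1 = -4, c_2 = -1, c_3 = 3, c_4 = -2. Radius r = 2.
Part (a). Triangle bound: M_tri(r) = Σ_k |c_k| r^k
  = |2|·2^0 + |-4|·2^1 + |-1|·2^2 + |3|·2^3 + |-2|·2^4
  = 2 + 8 + 4 + 24 + 32 = 70.
This bounds M(r) := max_{|z|=r} |p(z)| from above; equality holds iff all terms c_k z^k can be made to align in phase at a single z on |z|=r.
Part (b). At z = 2 (real, on the circle |z| = r):
  p(2) = (2)·2^0 + (-4)·2^1 + (-1)·2^2 + (3)·2^3 + (-2)·2^4 = -18.
  |p(2)| = 18.
Check: |p(2)| = 18 ≤ 70 = M_tri(2). ✓ Equality does not hold at z = 2 (the coefficients have mixed signs, so the terms do not all align in phase there).

M_tri(2) = 70; |p(2)| = 18; equality at z=2: no.


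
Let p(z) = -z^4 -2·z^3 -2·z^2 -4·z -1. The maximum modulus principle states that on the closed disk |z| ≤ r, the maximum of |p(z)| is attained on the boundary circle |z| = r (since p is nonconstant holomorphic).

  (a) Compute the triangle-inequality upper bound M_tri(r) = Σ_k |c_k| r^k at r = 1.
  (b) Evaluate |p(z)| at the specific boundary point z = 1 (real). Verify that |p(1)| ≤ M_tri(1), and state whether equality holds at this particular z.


Coefficients: c_0 = -1, c_1 = -4, c_2 = -2, c_3 = -2, c_4 = -1. Radius r = 1.
Part (a). Triangle bound: M_tri(r) = Σ_k |c_k| r^k
  = |-1|·1^0 + |-4|·1^1 + |-2|·1^2 + |-2|·1^3 + |-1|·1^4
  = 1 + 4 + 2 + 2 + 1 = 10.
This bounds M(r) := max_{|z|=r} |p(z)| from above; equality holds iff all terms c_k z^k can be made to align in phase at a single z on |z|=r.
Part (b). At z = 1 (real, on the circle |z| = r):
  p(1) = (-1)·1^0 + (-4)·1^1 + (-2)·1^2 + (-2)·1^3 + (-1)·1^4 = -10.
  |p(1)| = 10.
Since all nonzero coefficients share the same sign, |p(1)| = 10 = M_tri(1); the triangle bound is attained at z = 1, so in fact M(r) = 10.

M_tri(1) = 10; |p(1)| = 10; equality at z=1: yes.


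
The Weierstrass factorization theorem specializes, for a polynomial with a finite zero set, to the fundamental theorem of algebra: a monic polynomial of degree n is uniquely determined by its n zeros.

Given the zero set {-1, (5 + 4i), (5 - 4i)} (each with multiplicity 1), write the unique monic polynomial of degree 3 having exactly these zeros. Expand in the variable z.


The polynomial is p(z) = ∏_{α ∈ S} (z − α), where S = {-1, (5 + 4i), (5 - 4i)}.
Expanding the product yields: p(z) = z^3 -9·z^2 + 31·z + 41.
Note conjugate pairs combine to real quadratics: (z − (5+4i))(z − (5−4i)) = z² − 10z + 41.
The resulting polynomial has degree 3 and real coefficients as required.

p(z) = z^3 -9·z^2 + 31·z + 41.


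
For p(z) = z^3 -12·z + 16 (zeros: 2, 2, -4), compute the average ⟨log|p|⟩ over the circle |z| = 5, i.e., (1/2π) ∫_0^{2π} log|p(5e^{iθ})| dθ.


Zeros: -4, 2, 2; r = 5.
Inside |z| < r: -4, 2, 2. Outside (|z| ≥ r): ∅.
p(0) = 16, so log|p(0)| = log(16) = 2.7726.
Apply Jensen: I(r) = log|p(0)| + Σ_k log(r/|z_k|), summed over zeros inside |z| < r.
  log(r/|z_k|) for z_k = 2: log(5/2) = 0.9163
  log(r/|z_k|) for z_k = 2: log(5/2) = 0.9163
  log(r/|z_k|) for z_k = -4: log(5/4) = 0.2231
Sum over inside zeros: 2.0557.
I(r) = log|p(0)| + (inside sum) = 2.7726 + 2.0557 = 4.8283.
Closed form (all zeros inside, monic): I(r) = n·log(r) = 3·log(5) = 4.8283. ✓

I(r) ≈ 4.8283.


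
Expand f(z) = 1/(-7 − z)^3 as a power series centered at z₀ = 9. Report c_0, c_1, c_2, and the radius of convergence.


Let w = z − z₀, so z = z₀ + w.
Then -7 − z = -7 − (z₀ + w) = (-7 − z₀) − w = -16 − w.
f(z) = 1/(-16 − w)^3 = (1/(-16)^3) · (1 − w/(-16))^{−3}.
By the binomial series (1−u)^{−3} = Σ_{n≥0} C(n+2, 2) u^n for |u|<1, with u = w/(-16):
  c_n = C(n+2, 2) / (-16)^(n+3).
  c_0 = 1/(-16)^3 = -1/4096.
  c_1 = 3/(-16)^4 = 3/65536.
  c_2 = 6/(-16)^5 = -3/524288.
The series is valid for |w/d| < 1, i.e. |z − z₀| < |d|.
Radius of convergence: R = |-7 − z₀| = |-16| = 16 (distance from z₀ to the singularity z = -7).

c_0 = -1/4096, c_1 = 3/65536, c_2 = -3/524288; R = 16.


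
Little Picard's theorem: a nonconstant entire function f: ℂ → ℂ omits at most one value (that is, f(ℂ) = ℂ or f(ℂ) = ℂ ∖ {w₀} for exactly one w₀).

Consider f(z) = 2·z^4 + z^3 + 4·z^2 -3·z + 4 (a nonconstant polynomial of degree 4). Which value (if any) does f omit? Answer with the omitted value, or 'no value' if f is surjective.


Little Picard bounds the complement of f(ℂ) to at most one point.
For every w ∈ ℂ, the equation p(z) − w = 0 is a nonconstant polynomial in z and hence has at least one root by the fundamental theorem of algebra. So p is surjective onto ℂ, omitting no value.

Omitted value: no value.


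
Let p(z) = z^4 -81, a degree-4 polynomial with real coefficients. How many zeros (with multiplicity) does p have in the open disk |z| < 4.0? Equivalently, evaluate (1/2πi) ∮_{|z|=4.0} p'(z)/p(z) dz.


The zeros of p are: (0 + 3i), (0 - 3i), -3, 3.
Their magnitudes are: 3, 3, 3, 3.
Zeros with |z| < R = 4.0: (0 + 3i), (0 - 3i), -3, 3.
Count = 4.
By the argument principle, (1/2πi) ∮_{|z|=R} p'(z)/p(z) dz equals exactly this count.

Number of zeros inside |z| < 4.0: 4.


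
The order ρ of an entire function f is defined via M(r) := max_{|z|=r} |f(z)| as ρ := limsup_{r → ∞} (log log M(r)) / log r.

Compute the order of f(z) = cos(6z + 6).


cos(w) is a linear combination of e^{iw} and e^{−iw} (or e^w, e^{−w} in the hyperbolic case), so |cos(w)| ≤ e^{|w|}. With w = 6z + 6, |w| ≤ 6|z| + 6 = 6r + 6 on |z| = r, giving M(r) ≤ e^{6r + 6}, so ρ ≤ 1. On a suitable ray (z = it for sin/cos; z = t for sinh/cosh, t real → ∞), |cos(6z + 6)| grows like e^{6|t|}/2, so ρ ≥ 1. Hence ρ = 1.
Therefore ρ = 1.

Order ρ = 1.
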